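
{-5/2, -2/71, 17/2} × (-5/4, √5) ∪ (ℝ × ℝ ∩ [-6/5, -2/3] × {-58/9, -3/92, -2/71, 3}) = ([-6/5, -2/3] × {-58/9, -3/92, -2/71, 3}) ∪ ({-5/2, -2/71, 17/2} × (-5/4, √5))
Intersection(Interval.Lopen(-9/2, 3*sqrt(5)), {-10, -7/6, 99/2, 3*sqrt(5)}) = {-7/6, 3*sqrt(5)}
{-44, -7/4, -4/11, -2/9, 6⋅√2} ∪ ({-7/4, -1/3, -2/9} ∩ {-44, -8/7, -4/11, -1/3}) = {-44, -7/4, -4/11, -1/3, -2/9, 6⋅√2}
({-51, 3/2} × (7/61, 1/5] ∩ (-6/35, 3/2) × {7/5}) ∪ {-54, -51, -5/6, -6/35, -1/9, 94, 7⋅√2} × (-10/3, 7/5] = {-54, -51, -5/6, -6/35, -1/9, 94, 7⋅√2} × (-10/3, 7/5]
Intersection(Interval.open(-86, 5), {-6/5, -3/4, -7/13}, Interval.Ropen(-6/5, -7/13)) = {-6/5, -3/4}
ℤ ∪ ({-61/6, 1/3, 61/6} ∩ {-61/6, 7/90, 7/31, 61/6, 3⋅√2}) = ℤ ∪ {-61/6, 61/6}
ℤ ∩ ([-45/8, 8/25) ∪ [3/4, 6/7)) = {-5, -4, …, 0}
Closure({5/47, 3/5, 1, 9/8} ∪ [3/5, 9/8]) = {5/47} ∪ [3/5, 9/8]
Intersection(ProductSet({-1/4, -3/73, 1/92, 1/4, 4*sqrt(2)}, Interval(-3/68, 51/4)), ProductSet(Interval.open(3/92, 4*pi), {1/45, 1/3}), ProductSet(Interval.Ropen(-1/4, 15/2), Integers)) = EmptySet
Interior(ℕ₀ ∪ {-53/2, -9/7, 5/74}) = ∅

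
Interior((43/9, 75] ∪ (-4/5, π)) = (-4/5, π) ∪ (43/9, 75)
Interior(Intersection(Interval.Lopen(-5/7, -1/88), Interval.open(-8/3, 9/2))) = Interval.open(-5/7, -1/88)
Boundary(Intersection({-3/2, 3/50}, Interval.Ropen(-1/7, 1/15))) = {3/50}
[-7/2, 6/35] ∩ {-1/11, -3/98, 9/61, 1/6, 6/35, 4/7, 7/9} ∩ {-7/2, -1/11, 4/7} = {-1/11}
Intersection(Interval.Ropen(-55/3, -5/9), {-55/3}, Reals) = {-55/3}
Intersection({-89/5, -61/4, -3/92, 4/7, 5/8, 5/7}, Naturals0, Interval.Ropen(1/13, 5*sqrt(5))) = EmptySet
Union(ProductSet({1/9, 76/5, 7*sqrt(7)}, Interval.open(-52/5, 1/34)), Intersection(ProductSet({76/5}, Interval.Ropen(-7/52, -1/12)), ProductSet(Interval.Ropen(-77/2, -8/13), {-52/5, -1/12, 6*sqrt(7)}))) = ProductSet({1/9, 76/5, 7*sqrt(7)}, Interval.open(-52/5, 1/34))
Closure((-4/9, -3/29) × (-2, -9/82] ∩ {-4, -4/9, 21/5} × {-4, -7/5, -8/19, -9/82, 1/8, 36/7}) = ∅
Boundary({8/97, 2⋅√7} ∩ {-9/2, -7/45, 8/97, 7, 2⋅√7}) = {8/97, 2⋅√7}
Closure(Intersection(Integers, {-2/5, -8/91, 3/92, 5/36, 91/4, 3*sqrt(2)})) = EmptySet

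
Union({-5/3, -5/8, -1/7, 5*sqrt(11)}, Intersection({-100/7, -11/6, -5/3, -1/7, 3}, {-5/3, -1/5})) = {-5/3, -5/8, -1/7, 5*sqrt(11)}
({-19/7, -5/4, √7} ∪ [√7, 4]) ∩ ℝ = {-19/7, -5/4} ∪ [√7, 4]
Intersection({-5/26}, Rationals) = {-5/26}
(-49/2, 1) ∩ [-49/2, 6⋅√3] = (-49/2, 1)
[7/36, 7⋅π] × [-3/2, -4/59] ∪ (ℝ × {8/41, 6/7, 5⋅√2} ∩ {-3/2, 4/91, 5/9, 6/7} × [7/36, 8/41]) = ({-3/2, 4/91, 5/9, 6/7} × {8/41}) ∪ ([7/36, 7⋅π] × [-3/2, -4/59])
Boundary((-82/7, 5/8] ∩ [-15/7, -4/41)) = {-15/7, -4/41}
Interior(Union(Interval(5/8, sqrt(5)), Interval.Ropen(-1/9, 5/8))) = Interval.open(-1/9, sqrt(5))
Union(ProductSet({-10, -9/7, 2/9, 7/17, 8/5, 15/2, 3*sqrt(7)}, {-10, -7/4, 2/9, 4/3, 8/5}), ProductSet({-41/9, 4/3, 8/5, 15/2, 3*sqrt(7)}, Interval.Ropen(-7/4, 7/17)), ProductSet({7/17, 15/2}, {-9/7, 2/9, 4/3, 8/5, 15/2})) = Union(ProductSet({7/17, 15/2}, {-9/7, 2/9, 4/3, 8/5, 15/2}), ProductSet({-41/9, 4/3, 8/5, 15/2, 3*sqrt(7)}, Interval.Ropen(-7/4, 7/17)), ProductSet({-10, -9/7, 2/9, 7/17, 8/5, 15/2, 3*sqrt(7)}, {-10, -7/4, 2/9, 4/3, 8/5}))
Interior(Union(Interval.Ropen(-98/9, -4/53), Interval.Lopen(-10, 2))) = Interval.open(-98/9, 2)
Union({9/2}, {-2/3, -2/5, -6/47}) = {-2/3, -2/5, -6/47, 9/2}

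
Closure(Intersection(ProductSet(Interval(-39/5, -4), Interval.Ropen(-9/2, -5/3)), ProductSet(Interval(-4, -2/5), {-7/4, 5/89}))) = ProductSet({-4}, {-7/4})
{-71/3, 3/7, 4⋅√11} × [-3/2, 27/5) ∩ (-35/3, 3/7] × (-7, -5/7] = {3/7} × [-3/2, -5/7]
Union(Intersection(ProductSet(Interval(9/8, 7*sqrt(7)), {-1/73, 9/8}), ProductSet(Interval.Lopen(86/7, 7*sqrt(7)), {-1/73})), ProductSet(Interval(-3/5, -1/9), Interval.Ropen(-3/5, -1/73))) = Union(ProductSet(Interval(-3/5, -1/9), Interval.Ropen(-3/5, -1/73)), ProductSet(Interval.Lopen(86/7, 7*sqrt(7)), {-1/73}))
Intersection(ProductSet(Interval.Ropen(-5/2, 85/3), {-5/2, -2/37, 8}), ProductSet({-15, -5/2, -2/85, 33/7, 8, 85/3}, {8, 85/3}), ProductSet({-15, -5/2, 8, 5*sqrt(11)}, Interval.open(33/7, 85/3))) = ProductSet({-5/2, 8}, {8})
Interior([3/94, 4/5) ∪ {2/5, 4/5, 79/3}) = (3/94, 4/5)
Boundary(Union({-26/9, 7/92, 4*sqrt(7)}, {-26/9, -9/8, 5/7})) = {-26/9, -9/8, 7/92, 5/7, 4*sqrt(7)}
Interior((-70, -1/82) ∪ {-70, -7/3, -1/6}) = (-70, -1/82)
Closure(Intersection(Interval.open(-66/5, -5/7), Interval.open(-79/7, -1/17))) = Interval(-79/7, -5/7)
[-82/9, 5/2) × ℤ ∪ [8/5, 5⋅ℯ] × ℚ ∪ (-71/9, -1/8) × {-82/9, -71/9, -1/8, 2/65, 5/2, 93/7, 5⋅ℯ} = ([-82/9, 5/2) × ℤ) ∪ ([8/5, 5⋅ℯ] × ℚ) ∪ ((-71/9, -1/8) × {-82/9, -71/9, -1/8, 2/65, 5/2, 93/7, 5⋅ℯ})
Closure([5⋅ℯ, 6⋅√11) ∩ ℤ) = {14, 15, …, 19}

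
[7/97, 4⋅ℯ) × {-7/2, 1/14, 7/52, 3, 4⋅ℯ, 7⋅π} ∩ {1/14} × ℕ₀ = ∅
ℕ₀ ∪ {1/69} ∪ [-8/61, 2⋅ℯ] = [-8/61, 2⋅ℯ] ∪ ℕ₀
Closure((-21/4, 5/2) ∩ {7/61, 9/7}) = {7/61, 9/7}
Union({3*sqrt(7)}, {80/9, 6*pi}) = {80/9, 3*sqrt(7), 6*pi}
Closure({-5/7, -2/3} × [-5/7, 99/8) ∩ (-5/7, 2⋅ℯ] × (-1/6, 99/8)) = {-2/3} × [-1/6, 99/8]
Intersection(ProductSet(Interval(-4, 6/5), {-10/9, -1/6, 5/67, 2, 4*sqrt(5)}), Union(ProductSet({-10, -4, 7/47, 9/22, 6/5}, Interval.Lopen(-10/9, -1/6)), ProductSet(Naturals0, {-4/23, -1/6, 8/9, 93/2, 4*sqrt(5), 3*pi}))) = Union(ProductSet({-4, 7/47, 9/22, 6/5}, {-1/6}), ProductSet(Range(0, 2, 1), {-1/6, 4*sqrt(5)}))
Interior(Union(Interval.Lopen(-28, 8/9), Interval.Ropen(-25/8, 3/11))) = Interval.open(-28, 8/9)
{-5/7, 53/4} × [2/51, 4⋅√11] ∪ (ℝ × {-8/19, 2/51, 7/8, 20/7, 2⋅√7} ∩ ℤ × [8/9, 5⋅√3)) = (ℤ × {20/7, 2⋅√7}) ∪ ({-5/7, 53/4} × [2/51, 4⋅√11])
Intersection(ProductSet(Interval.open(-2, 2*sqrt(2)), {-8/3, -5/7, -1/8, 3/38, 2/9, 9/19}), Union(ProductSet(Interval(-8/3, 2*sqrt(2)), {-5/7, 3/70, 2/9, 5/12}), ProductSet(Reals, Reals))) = ProductSet(Interval.open(-2, 2*sqrt(2)), {-8/3, -5/7, -1/8, 3/38, 2/9, 9/19})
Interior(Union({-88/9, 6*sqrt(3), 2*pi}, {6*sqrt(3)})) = EmptySet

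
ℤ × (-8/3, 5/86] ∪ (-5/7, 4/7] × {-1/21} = (ℤ × (-8/3, 5/86]) ∪ ((-5/7, 4/7] × {-1/21})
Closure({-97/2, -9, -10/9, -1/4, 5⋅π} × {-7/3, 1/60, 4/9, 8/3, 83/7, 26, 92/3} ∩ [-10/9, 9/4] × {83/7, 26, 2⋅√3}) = {-10/9, -1/4} × {83/7, 26}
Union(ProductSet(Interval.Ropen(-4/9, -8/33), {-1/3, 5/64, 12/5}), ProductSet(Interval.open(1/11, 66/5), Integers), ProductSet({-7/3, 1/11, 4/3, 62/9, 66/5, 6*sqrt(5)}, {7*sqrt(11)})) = Union(ProductSet({-7/3, 1/11, 4/3, 62/9, 66/5, 6*sqrt(5)}, {7*sqrt(11)}), ProductSet(Interval.Ropen(-4/9, -8/33), {-1/3, 5/64, 12/5}), ProductSet(Interval.open(1/11, 66/5), Integers))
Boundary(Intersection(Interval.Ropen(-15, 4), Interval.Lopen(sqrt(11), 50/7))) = {4, sqrt(11)}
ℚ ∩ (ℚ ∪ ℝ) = ℚ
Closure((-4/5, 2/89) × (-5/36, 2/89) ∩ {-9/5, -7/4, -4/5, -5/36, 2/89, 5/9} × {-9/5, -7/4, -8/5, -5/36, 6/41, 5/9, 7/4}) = ∅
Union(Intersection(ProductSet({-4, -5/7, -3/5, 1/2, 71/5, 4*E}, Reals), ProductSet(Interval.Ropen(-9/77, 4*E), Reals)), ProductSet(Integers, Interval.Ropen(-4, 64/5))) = Union(ProductSet({1/2}, Reals), ProductSet(Integers, Interval.Ropen(-4, 64/5)))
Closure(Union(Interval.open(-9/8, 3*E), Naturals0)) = Union(Complement(Naturals0, Interval.open(-9/8, 3*E)), Interval(-9/8, 3*E), Naturals0)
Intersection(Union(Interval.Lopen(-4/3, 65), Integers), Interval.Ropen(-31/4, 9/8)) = Union(Interval.open(-4/3, 9/8), Range(-7, 2, 1))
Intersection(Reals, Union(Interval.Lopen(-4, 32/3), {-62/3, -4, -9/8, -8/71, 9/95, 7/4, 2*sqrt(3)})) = Union({-62/3}, Interval(-4, 32/3))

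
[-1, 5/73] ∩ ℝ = [-1, 5/73]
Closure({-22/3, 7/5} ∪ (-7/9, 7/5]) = {-22/3} ∪ [-7/9, 7/5]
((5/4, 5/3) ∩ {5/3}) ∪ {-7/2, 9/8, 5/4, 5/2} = {-7/2, 9/8, 5/4, 5/2}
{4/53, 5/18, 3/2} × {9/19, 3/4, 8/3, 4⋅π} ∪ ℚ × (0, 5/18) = (ℚ × (0, 5/18)) ∪ ({4/53, 5/18, 3/2} × {9/19, 3/4, 8/3, 4⋅π})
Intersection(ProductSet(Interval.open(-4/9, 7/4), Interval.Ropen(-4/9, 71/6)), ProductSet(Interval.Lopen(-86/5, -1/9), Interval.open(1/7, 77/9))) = ProductSet(Interval.Lopen(-4/9, -1/9), Interval.open(1/7, 77/9))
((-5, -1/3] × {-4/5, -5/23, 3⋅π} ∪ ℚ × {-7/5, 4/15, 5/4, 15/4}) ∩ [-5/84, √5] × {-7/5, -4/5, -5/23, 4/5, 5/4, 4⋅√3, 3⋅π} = (ℚ ∩ [-5/84, √5]) × {-7/5, 5/4}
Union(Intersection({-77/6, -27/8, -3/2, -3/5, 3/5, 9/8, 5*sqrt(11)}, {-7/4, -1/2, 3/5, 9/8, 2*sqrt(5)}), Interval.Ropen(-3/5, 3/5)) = Union({9/8}, Interval(-3/5, 3/5))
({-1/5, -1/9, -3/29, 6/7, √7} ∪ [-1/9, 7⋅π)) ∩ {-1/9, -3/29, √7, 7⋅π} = {-1/9, -3/29, √7}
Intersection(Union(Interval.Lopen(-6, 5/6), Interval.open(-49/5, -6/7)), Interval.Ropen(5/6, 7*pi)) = {5/6}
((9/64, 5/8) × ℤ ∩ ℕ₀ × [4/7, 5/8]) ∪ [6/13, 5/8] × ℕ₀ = [6/13, 5/8] × ℕ₀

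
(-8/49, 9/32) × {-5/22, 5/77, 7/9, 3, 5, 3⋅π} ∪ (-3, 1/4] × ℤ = ((-3, 1/4] × ℤ) ∪ ((-8/49, 9/32) × {-5/22, 5/77, 7/9, 3, 5, 3⋅π})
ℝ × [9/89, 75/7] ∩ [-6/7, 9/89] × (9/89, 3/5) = [-6/7, 9/89] × (9/89, 3/5)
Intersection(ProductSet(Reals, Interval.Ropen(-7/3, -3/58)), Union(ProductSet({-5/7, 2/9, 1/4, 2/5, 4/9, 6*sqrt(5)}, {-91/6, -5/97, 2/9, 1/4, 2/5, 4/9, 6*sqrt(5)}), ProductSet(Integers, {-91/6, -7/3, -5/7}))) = ProductSet(Integers, {-7/3, -5/7})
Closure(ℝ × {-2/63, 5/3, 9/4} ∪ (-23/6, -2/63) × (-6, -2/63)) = (ℝ × {-2/63, 5/3, 9/4}) ∪ ({-23/6, -2/63} × [-6, -2/63]) ∪ ([-23/6, -2/63] × {-6, -2/63}) ∪ ((-23/6, -2/63) × (-6, -2/63))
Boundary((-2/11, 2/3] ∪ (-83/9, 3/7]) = {-83/9, 2/3}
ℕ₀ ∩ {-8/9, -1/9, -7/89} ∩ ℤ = ∅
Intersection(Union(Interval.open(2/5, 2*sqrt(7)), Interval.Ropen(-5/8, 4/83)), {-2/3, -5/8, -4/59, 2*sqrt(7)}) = {-5/8, -4/59}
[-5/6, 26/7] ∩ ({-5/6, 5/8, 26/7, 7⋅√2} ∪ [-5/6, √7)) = [-5/6, √7) ∪ {26/7}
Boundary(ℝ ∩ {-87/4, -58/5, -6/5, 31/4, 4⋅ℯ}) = {-87/4, -58/5, -6/5, 31/4, 4⋅ℯ}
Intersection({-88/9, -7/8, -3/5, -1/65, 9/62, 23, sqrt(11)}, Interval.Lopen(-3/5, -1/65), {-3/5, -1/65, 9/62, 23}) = {-1/65}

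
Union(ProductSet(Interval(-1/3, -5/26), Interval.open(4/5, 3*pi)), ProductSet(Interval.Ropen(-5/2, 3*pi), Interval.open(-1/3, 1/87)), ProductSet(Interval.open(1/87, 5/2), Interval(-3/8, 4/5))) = Union(ProductSet(Interval.Ropen(-5/2, 3*pi), Interval.open(-1/3, 1/87)), ProductSet(Interval(-1/3, -5/26), Interval.open(4/5, 3*pi)), ProductSet(Interval.open(1/87, 5/2), Interval(-3/8, 4/5)))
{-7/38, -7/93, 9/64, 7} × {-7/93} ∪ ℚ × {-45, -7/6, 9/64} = (ℚ × {-45, -7/6, 9/64}) ∪ ({-7/38, -7/93, 9/64, 7} × {-7/93})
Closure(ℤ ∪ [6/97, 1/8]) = ℤ ∪ [6/97, 1/8]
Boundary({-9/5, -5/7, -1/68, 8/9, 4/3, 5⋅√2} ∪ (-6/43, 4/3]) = {-9/5, -5/7, -6/43, 4/3, 5⋅√2}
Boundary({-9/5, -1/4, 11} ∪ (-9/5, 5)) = {-9/5, 5, 11}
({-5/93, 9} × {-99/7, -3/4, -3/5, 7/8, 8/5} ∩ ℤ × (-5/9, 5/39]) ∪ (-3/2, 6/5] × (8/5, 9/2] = (-3/2, 6/5] × (8/5, 9/2]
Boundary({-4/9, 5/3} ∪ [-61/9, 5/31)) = {-61/9, 5/31, 5/3}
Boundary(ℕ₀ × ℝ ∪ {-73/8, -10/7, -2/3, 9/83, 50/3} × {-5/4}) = (ℕ₀ × ℝ) ∪ ({-73/8, -10/7, -2/3, 9/83, 50/3} × {-5/4})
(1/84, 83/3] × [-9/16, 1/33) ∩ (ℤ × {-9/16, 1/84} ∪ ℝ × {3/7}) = {1, 2, …, 27} × {-9/16, 1/84}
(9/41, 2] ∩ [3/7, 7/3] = [3/7, 2]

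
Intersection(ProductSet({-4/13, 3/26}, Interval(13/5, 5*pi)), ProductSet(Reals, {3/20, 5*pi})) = ProductSet({-4/13, 3/26}, {5*pi})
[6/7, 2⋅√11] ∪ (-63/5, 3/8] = (-63/5, 3/8] ∪ [6/7, 2⋅√11]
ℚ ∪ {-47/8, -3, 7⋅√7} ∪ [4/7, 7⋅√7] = ℚ ∪ [4/7, 7⋅√7]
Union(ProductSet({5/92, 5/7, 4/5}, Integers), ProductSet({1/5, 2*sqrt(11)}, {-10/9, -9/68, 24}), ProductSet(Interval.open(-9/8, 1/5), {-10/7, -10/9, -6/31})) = Union(ProductSet({1/5, 2*sqrt(11)}, {-10/9, -9/68, 24}), ProductSet({5/92, 5/7, 4/5}, Integers), ProductSet(Interval.open(-9/8, 1/5), {-10/7, -10/9, -6/31}))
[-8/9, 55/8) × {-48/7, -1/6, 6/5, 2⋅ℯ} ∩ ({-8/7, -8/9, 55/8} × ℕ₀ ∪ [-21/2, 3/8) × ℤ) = ∅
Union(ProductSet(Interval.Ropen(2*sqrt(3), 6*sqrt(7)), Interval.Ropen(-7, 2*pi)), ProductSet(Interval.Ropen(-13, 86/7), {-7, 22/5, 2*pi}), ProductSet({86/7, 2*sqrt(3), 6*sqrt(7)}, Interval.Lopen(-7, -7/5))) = Union(ProductSet({86/7, 2*sqrt(3), 6*sqrt(7)}, Interval.Lopen(-7, -7/5)), ProductSet(Interval.Ropen(-13, 86/7), {-7, 22/5, 2*pi}), ProductSet(Interval.Ropen(2*sqrt(3), 6*sqrt(7)), Interval.Ropen(-7, 2*pi)))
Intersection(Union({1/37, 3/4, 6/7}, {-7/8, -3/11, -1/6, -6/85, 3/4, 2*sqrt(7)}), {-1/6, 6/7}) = {-1/6, 6/7}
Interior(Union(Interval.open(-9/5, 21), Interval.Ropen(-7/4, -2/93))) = Interval.open(-9/5, 21)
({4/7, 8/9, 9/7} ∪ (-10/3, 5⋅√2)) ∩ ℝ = (-10/3, 5⋅√2)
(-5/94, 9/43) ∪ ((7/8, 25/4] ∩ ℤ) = (-5/94, 9/43) ∪ {1, 2, …, 6}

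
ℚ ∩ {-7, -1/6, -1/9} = {-7, -1/6, -1/9}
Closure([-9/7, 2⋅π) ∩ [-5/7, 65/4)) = [-5/7, 2⋅π]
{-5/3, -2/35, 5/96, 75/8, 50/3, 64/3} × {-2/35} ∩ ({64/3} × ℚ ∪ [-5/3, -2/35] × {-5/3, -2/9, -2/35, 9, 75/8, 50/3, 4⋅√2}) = {-5/3, -2/35, 64/3} × {-2/35}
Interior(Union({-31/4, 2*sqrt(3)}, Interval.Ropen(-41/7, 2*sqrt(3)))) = Interval.open(-41/7, 2*sqrt(3))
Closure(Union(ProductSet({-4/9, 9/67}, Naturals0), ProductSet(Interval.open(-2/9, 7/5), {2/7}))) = Union(ProductSet({-4/9, 9/67}, Naturals0), ProductSet(Interval(-2/9, 7/5), {2/7}))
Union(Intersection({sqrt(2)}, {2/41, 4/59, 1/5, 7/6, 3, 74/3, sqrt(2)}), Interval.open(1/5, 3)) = Interval.open(1/5, 3)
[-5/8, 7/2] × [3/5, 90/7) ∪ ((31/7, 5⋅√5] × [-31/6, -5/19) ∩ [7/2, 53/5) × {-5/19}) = [-5/8, 7/2] × [3/5, 90/7)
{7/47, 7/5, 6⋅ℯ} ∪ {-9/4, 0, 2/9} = {-9/4, 0, 7/47, 2/9, 7/5, 6⋅ℯ}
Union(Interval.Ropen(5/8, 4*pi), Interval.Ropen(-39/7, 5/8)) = Interval.Ropen(-39/7, 4*pi)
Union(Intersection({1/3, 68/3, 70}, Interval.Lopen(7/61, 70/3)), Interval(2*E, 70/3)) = Union({1/3}, Interval(2*E, 70/3))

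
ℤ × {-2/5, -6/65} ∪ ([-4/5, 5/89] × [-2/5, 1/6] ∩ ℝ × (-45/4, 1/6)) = (ℤ × {-2/5, -6/65}) ∪ ([-4/5, 5/89] × [-2/5, 1/6))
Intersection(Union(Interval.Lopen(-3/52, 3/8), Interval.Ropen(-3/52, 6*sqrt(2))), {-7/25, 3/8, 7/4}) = {3/8, 7/4}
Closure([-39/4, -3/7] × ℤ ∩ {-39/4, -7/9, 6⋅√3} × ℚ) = {-39/4, -7/9} × ℤ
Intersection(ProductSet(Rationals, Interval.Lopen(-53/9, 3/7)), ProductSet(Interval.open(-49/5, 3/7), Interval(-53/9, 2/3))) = ProductSet(Intersection(Interval.open(-49/5, 3/7), Rationals), Interval.Lopen(-53/9, 3/7))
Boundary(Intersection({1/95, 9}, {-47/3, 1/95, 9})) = {1/95, 9}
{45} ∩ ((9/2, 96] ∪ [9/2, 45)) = {45}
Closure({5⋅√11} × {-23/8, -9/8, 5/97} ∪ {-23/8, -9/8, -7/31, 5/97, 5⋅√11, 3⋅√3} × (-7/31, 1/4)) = ({5⋅√11} × {-23/8, -9/8, 5/97}) ∪ ({-23/8, -9/8, -7/31, 5/97, 5⋅√11, 3⋅√3} × [-7/31, 1/4])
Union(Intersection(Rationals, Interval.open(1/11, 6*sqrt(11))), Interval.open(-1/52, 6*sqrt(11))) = Union(Intersection(Interval.open(1/11, 6*sqrt(11)), Rationals), Interval.open(-1/52, 6*sqrt(11)))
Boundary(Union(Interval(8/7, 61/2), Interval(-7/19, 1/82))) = {-7/19, 1/82, 8/7, 61/2}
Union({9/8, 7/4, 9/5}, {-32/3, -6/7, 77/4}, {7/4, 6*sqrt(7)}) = {-32/3, -6/7, 9/8, 7/4, 9/5, 77/4, 6*sqrt(7)}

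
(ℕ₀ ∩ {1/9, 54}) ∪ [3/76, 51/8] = [3/76, 51/8] ∪ {54}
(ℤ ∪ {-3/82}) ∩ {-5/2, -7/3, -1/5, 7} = {7}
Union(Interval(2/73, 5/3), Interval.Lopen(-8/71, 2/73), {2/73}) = Interval.Lopen(-8/71, 5/3)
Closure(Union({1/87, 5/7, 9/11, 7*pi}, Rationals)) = Reals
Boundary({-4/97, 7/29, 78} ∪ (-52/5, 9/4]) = {-52/5, 9/4, 78}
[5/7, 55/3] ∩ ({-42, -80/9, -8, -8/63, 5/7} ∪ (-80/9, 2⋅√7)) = [5/7, 2⋅√7)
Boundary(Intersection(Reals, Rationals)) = Reals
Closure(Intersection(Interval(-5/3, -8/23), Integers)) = Range(-1, 0, 1)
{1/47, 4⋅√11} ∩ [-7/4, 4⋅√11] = {1/47, 4⋅√11}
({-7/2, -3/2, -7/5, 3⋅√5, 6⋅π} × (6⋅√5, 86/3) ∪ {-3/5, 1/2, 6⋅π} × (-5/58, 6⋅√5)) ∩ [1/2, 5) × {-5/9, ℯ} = {1/2} × {ℯ}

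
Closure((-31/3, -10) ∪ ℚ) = ℚ ∪ (-∞, ∞)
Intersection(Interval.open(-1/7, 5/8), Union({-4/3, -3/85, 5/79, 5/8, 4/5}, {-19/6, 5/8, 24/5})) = {-3/85, 5/79}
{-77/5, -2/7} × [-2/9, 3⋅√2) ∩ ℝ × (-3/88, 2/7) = {-77/5, -2/7} × (-3/88, 2/7)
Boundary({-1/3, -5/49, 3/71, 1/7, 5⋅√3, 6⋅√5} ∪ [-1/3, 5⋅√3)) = {-1/3, 5⋅√3, 6⋅√5}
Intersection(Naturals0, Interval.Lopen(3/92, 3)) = Range(1, 4, 1)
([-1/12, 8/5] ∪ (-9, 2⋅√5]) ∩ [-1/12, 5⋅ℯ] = [-1/12, 2⋅√5]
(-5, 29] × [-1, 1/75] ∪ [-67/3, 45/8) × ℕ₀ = ([-67/3, 45/8) × ℕ₀) ∪ ((-5, 29] × [-1, 1/75])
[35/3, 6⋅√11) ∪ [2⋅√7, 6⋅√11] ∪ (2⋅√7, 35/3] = [2⋅√7, 6⋅√11]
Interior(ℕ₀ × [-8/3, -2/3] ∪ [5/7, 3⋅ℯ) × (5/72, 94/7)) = ((5/7, 3⋅ℯ) ∪ ((5/7, 3⋅ℯ) \ ℕ₀)) × (5/72, 94/7)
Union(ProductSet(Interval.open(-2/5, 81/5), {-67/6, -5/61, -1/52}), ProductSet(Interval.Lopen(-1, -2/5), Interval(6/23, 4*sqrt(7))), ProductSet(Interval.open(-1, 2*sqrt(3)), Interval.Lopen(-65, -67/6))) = Union(ProductSet(Interval.Lopen(-1, -2/5), Interval(6/23, 4*sqrt(7))), ProductSet(Interval.open(-1, 2*sqrt(3)), Interval.Lopen(-65, -67/6)), ProductSet(Interval.open(-2/5, 81/5), {-67/6, -5/61, -1/52}))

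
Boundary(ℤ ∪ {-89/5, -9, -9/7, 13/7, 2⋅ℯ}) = ℤ ∪ {-89/5, -9/7, 13/7, 2⋅ℯ}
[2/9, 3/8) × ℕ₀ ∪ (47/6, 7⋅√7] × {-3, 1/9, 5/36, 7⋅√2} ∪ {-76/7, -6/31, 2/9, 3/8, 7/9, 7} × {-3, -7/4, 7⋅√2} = ([2/9, 3/8) × ℕ₀) ∪ ({-76/7, -6/31, 2/9, 3/8, 7/9, 7} × {-3, -7/4, 7⋅√2}) ∪ ((47/6, 7⋅√7] × {-3, 1/9, 5/36, 7⋅√2})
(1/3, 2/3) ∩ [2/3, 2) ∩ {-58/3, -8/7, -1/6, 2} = ∅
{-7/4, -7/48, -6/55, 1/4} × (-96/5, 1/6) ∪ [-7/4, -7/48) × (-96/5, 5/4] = ({-7/4, -7/48, -6/55, 1/4} × (-96/5, 1/6)) ∪ ([-7/4, -7/48) × (-96/5, 5/4])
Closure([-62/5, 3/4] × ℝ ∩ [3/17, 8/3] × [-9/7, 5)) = [3/17, 3/4] × [-9/7, 5]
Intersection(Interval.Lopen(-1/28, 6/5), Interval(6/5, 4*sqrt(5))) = {6/5}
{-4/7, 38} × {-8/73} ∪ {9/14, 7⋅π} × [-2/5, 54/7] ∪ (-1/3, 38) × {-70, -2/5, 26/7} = ({-4/7, 38} × {-8/73}) ∪ ((-1/3, 38) × {-70, -2/5, 26/7}) ∪ ({9/14, 7⋅π} × [-2/5, 54/7])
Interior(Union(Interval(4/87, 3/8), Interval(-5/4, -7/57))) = Union(Interval.open(-5/4, -7/57), Interval.open(4/87, 3/8))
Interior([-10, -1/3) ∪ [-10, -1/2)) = (-10, -1/3)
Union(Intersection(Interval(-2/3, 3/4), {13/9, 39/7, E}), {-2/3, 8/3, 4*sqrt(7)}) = {-2/3, 8/3, 4*sqrt(7)}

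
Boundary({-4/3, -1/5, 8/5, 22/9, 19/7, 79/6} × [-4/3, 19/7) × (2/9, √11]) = {-4/3, -1/5, 8/5, 22/9, 19/7, 79/6} × [-4/3, 19/7] × [2/9, √11]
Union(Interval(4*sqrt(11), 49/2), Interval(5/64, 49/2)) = Interval(5/64, 49/2)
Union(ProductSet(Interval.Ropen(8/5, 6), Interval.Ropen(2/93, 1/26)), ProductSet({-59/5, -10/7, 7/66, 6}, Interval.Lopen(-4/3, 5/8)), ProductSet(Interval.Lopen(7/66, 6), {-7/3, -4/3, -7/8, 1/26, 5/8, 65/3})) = Union(ProductSet({-59/5, -10/7, 7/66, 6}, Interval.Lopen(-4/3, 5/8)), ProductSet(Interval.Lopen(7/66, 6), {-7/3, -4/3, -7/8, 1/26, 5/8, 65/3}), ProductSet(Interval.Ropen(8/5, 6), Interval.Ropen(2/93, 1/26)))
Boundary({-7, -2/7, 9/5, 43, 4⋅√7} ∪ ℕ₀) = {-7, -2/7, 9/5, 4⋅√7} ∪ ℕ₀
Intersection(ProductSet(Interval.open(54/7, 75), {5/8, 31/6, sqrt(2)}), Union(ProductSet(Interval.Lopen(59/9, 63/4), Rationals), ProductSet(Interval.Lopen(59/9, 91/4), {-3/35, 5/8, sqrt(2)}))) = Union(ProductSet(Interval.Lopen(54/7, 63/4), {5/8, 31/6}), ProductSet(Interval.Lopen(54/7, 91/4), {5/8, sqrt(2)}))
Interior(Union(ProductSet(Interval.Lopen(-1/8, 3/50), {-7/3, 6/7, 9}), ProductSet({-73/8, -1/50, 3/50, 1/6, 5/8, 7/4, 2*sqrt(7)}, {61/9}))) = EmptySet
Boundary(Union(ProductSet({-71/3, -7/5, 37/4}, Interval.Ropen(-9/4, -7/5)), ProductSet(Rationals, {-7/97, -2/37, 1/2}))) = Union(ProductSet({-71/3, -7/5, 37/4}, Interval(-9/4, -7/5)), ProductSet(Reals, {-7/97, -2/37, 1/2}))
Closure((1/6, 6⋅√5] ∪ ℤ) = ℤ ∪ [1/6, 6⋅√5]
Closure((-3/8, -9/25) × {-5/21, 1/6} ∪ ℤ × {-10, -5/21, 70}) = (ℤ × {-10, -5/21, 70}) ∪ ([-3/8, -9/25] × {-5/21, 1/6})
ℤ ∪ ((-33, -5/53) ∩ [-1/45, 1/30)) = ℤ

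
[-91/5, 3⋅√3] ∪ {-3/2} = [-91/5, 3⋅√3]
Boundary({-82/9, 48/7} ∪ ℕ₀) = {-82/9, 48/7} ∪ ℕ₀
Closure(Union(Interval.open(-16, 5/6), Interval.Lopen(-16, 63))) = Interval(-16, 63)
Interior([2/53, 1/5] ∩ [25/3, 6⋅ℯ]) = ∅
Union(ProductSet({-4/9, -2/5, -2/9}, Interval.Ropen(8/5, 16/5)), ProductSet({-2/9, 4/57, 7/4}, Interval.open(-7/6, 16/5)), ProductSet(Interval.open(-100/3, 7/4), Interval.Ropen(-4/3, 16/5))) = Union(ProductSet({-2/9, 4/57, 7/4}, Interval.open(-7/6, 16/5)), ProductSet(Interval.open(-100/3, 7/4), Interval.Ropen(-4/3, 16/5)))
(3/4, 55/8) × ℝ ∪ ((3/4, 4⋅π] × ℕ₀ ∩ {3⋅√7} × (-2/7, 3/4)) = ((3/4, 55/8) × ℝ) ∪ ({3⋅√7} × {0})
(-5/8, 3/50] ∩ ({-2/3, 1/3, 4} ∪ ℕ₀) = {0}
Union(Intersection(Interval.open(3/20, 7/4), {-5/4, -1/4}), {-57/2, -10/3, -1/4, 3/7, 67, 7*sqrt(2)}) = {-57/2, -10/3, -1/4, 3/7, 67, 7*sqrt(2)}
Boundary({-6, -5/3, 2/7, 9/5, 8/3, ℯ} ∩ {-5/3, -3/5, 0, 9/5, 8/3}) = {-5/3, 9/5, 8/3}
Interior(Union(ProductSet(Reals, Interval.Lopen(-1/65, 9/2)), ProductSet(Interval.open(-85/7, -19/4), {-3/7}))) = ProductSet(Reals, Interval.open(-1/65, 9/2))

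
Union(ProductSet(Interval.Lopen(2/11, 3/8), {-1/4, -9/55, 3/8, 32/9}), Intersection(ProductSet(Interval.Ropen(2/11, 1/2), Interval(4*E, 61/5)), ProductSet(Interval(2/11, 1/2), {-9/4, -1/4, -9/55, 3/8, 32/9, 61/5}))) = Union(ProductSet(Interval.Lopen(2/11, 3/8), {-1/4, -9/55, 3/8, 32/9}), ProductSet(Interval.Ropen(2/11, 1/2), {61/5}))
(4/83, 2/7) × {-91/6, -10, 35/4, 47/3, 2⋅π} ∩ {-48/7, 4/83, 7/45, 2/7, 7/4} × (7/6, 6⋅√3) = {7/45} × {35/4, 2⋅π}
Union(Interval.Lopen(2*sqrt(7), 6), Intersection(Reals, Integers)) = Union(Integers, Interval.Lopen(2*sqrt(7), 6))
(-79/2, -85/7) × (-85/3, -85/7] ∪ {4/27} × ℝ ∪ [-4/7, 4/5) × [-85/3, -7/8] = ({4/27} × ℝ) ∪ ((-79/2, -85/7) × (-85/3, -85/7]) ∪ ([-4/7, 4/5) × [-85/3, -7/8])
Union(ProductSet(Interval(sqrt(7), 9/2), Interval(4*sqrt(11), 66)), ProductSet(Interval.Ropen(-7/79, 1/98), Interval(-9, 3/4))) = Union(ProductSet(Interval.Ropen(-7/79, 1/98), Interval(-9, 3/4)), ProductSet(Interval(sqrt(7), 9/2), Interval(4*sqrt(11), 66)))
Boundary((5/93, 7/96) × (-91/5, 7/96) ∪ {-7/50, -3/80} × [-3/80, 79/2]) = ({-7/50, -3/80} × [-3/80, 79/2]) ∪ ({5/93, 7/96} × [-91/5, 7/96]) ∪ ([5/93, 7/96] × {-91/5, 7/96})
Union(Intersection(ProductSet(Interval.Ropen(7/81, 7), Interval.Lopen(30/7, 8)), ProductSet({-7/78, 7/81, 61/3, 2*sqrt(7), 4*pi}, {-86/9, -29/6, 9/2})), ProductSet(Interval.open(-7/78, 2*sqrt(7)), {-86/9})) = Union(ProductSet({7/81, 2*sqrt(7)}, {9/2}), ProductSet(Interval.open(-7/78, 2*sqrt(7)), {-86/9}))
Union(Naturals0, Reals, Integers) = Reals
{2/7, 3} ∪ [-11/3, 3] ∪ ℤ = ℤ ∪ [-11/3, 3]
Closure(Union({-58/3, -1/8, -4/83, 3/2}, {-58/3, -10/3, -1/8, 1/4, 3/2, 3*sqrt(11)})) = {-58/3, -10/3, -1/8, -4/83, 1/4, 3/2, 3*sqrt(11)}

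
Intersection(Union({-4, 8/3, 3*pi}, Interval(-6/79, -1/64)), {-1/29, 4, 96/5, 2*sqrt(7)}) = {-1/29}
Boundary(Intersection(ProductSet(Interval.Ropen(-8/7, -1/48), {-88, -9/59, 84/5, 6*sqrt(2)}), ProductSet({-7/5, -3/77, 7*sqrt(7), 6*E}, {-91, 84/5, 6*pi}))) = ProductSet({-3/77}, {84/5})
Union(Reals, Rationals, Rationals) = Reals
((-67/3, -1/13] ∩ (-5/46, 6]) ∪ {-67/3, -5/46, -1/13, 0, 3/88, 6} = {-67/3, 0, 3/88, 6} ∪ [-5/46, -1/13]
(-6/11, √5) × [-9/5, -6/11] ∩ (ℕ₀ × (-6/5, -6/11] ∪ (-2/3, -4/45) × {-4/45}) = {0, 1, 2} × (-6/5, -6/11]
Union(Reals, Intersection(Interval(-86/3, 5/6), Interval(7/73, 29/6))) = Interval(-oo, oo)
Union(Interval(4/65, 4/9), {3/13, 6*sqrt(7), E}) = Union({6*sqrt(7), E}, Interval(4/65, 4/9))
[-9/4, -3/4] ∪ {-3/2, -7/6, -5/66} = [-9/4, -3/4] ∪ {-5/66}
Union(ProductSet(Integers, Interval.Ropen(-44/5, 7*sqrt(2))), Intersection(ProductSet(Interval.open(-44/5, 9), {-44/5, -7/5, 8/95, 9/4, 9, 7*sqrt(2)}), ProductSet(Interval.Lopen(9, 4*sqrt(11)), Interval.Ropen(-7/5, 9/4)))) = ProductSet(Integers, Interval.Ropen(-44/5, 7*sqrt(2)))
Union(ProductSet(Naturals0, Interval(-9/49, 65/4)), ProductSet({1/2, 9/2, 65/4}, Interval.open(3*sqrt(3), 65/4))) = Union(ProductSet({1/2, 9/2, 65/4}, Interval.open(3*sqrt(3), 65/4)), ProductSet(Naturals0, Interval(-9/49, 65/4)))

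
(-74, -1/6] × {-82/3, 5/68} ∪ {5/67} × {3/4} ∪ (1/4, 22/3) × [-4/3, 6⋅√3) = ({5/67} × {3/4}) ∪ ((-74, -1/6] × {-82/3, 5/68}) ∪ ((1/4, 22/3) × [-4/3, 6⋅√3))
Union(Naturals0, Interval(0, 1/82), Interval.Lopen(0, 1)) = Union(Interval(0, 1), Naturals0)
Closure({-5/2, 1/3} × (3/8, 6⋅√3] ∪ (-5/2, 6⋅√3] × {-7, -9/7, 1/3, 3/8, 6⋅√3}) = ({-5/2, 1/3} × [3/8, 6⋅√3]) ∪ ([-5/2, 6⋅√3] × {-7, -9/7, 1/3, 3/8, 6⋅√3})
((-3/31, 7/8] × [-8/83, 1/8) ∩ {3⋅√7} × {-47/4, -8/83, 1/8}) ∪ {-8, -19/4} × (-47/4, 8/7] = {-8, -19/4} × (-47/4, 8/7]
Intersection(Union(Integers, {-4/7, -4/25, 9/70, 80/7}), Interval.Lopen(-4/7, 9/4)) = Union({-4/25, 9/70}, Range(0, 3, 1))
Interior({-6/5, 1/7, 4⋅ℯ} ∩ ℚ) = ∅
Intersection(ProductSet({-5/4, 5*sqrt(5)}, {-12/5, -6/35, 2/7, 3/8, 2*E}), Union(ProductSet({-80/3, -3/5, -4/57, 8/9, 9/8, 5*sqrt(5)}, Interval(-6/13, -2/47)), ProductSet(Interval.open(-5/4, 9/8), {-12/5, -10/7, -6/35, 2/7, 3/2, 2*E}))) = ProductSet({5*sqrt(5)}, {-6/35})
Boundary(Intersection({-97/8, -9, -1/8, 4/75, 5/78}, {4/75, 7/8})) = {4/75}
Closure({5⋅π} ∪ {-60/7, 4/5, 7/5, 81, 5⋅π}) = {-60/7, 4/5, 7/5, 81, 5⋅π}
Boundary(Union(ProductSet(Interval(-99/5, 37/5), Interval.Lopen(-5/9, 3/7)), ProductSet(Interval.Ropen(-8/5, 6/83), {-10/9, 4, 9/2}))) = Union(ProductSet({-99/5, 37/5}, Interval(-5/9, 3/7)), ProductSet(Interval(-99/5, 37/5), {-5/9, 3/7}), ProductSet(Interval(-8/5, 6/83), {-10/9, 4, 9/2}))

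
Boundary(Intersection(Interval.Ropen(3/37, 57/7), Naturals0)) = Range(1, 9, 1)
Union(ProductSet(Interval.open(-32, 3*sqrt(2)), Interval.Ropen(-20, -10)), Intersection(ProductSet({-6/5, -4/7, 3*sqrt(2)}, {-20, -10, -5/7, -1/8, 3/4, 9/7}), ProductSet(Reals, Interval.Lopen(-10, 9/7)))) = Union(ProductSet({-6/5, -4/7, 3*sqrt(2)}, {-5/7, -1/8, 3/4, 9/7}), ProductSet(Interval.open(-32, 3*sqrt(2)), Interval.Ropen(-20, -10)))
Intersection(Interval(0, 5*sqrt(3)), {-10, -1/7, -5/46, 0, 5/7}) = {0, 5/7}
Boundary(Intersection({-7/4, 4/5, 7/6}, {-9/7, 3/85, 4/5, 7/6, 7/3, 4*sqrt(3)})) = {4/5, 7/6}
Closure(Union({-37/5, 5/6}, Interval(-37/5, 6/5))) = Interval(-37/5, 6/5)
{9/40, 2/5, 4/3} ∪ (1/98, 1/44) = (1/98, 1/44) ∪ {9/40, 2/5, 4/3}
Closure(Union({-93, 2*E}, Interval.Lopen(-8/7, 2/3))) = Union({-93, 2*E}, Interval(-8/7, 2/3))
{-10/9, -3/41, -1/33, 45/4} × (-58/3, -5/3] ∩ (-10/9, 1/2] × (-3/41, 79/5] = ∅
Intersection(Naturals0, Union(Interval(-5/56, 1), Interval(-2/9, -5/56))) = Range(0, 2, 1)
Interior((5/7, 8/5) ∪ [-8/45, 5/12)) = (-8/45, 5/12) ∪ (5/7, 8/5)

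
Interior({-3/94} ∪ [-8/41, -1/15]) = (-8/41, -1/15)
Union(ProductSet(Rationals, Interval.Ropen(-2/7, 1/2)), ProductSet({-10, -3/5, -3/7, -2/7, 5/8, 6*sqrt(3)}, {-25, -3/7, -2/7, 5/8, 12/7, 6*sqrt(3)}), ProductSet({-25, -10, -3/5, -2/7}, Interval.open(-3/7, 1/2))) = Union(ProductSet({-25, -10, -3/5, -2/7}, Interval.open(-3/7, 1/2)), ProductSet({-10, -3/5, -3/7, -2/7, 5/8, 6*sqrt(3)}, {-25, -3/7, -2/7, 5/8, 12/7, 6*sqrt(3)}), ProductSet(Rationals, Interval.Ropen(-2/7, 1/2)))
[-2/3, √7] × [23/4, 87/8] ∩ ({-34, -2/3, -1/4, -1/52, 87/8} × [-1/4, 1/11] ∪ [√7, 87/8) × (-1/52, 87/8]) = {√7} × [23/4, 87/8]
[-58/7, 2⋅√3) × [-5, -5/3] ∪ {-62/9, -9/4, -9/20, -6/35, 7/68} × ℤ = ({-62/9, -9/4, -9/20, -6/35, 7/68} × ℤ) ∪ ([-58/7, 2⋅√3) × [-5, -5/3])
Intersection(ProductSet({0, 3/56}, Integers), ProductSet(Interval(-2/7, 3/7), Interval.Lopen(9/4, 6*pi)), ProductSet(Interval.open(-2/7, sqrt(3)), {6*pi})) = EmptySet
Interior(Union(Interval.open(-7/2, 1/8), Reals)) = Interval(-oo, oo)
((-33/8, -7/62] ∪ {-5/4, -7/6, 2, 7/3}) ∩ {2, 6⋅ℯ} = {2}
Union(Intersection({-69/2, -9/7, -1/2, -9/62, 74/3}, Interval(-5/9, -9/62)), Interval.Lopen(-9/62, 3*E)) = Union({-1/2}, Interval(-9/62, 3*E))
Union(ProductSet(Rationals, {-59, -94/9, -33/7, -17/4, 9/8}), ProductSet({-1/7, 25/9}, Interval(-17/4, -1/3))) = Union(ProductSet({-1/7, 25/9}, Interval(-17/4, -1/3)), ProductSet(Rationals, {-59, -94/9, -33/7, -17/4, 9/8}))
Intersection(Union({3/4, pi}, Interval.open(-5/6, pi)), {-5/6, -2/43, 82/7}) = {-2/43}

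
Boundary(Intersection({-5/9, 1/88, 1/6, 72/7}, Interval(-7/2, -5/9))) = {-5/9}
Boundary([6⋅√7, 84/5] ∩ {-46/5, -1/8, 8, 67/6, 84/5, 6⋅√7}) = {84/5, 6⋅√7}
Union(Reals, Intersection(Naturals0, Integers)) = Reals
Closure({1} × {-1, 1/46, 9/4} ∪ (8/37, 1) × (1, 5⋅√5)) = ({1} × {-1, 1/46, 9/4}) ∪ ({8/37, 1} × [1, 5⋅√5]) ∪ ([8/37, 1] × {1, 5⋅√5}) ∪ ((8/37, 1) × (1, 5⋅√5))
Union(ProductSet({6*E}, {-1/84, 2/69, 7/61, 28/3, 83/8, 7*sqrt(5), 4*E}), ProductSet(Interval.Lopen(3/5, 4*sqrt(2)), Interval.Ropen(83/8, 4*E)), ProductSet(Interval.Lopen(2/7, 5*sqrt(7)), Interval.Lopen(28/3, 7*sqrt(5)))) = Union(ProductSet({6*E}, {-1/84, 2/69, 7/61, 28/3, 83/8, 7*sqrt(5), 4*E}), ProductSet(Interval.Lopen(2/7, 5*sqrt(7)), Interval.Lopen(28/3, 7*sqrt(5))))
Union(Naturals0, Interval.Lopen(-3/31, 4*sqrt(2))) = Union(Interval.Lopen(-3/31, 4*sqrt(2)), Naturals0)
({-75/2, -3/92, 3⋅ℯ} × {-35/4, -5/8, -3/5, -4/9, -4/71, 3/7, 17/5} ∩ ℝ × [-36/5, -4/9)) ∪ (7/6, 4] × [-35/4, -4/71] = ({-75/2, -3/92, 3⋅ℯ} × {-5/8, -3/5}) ∪ ((7/6, 4] × [-35/4, -4/71])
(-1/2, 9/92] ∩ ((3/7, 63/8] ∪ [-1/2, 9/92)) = (-1/2, 9/92)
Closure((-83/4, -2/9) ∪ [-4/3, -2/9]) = [-83/4, -2/9]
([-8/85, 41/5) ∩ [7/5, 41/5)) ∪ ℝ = (-∞, ∞)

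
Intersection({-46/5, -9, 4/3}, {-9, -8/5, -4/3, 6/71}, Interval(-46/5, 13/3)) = {-9}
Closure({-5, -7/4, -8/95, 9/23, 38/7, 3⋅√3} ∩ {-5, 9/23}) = {-5, 9/23}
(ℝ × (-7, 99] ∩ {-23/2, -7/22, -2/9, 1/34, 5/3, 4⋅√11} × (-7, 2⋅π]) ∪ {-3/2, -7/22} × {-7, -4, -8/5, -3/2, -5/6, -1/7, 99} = ({-3/2, -7/22} × {-7, -4, -8/5, -3/2, -5/6, -1/7, 99}) ∪ ({-23/2, -7/22, -2/9, 1/34, 5/3, 4⋅√11} × (-7, 2⋅π])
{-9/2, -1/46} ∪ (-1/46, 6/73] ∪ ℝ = (-∞, ∞)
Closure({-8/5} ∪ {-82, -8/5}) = {-82, -8/5}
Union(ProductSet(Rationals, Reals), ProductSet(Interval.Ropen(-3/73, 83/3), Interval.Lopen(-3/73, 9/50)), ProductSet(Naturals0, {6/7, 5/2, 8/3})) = Union(ProductSet(Interval.Ropen(-3/73, 83/3), Interval.Lopen(-3/73, 9/50)), ProductSet(Rationals, Reals))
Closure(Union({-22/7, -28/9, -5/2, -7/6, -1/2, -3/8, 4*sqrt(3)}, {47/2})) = {-22/7, -28/9, -5/2, -7/6, -1/2, -3/8, 47/2, 4*sqrt(3)}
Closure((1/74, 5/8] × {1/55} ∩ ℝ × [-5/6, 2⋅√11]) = [1/74, 5/8] × {1/55}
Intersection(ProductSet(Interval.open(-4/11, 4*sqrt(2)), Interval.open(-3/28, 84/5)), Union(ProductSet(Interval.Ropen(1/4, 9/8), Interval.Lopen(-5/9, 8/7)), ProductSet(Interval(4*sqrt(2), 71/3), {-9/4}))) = ProductSet(Interval.Ropen(1/4, 9/8), Interval.Lopen(-3/28, 8/7))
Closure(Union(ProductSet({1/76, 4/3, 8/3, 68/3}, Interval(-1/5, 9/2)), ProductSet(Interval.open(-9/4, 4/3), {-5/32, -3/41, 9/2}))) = Union(ProductSet({1/76, 4/3, 8/3, 68/3}, Interval(-1/5, 9/2)), ProductSet(Interval(-9/4, 4/3), {-5/32, -3/41, 9/2}))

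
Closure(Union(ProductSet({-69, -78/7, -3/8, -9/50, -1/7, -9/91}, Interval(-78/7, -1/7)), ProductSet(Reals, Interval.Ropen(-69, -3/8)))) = Union(ProductSet({-69, -78/7, -3/8, -9/50, -1/7, -9/91}, Interval(-78/7, -1/7)), ProductSet(Reals, Interval(-69, -3/8)))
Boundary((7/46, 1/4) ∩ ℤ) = ∅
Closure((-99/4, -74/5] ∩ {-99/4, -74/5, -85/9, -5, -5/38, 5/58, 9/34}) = {-74/5}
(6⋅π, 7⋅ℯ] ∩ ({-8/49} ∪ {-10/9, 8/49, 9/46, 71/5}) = ∅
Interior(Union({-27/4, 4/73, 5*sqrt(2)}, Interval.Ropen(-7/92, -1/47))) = Interval.open(-7/92, -1/47)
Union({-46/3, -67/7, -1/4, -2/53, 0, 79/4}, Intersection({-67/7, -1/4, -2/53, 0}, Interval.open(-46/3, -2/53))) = {-46/3, -67/7, -1/4, -2/53, 0, 79/4}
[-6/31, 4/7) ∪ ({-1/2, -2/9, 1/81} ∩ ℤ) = [-6/31, 4/7)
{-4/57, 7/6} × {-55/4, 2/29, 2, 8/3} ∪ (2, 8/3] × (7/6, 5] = ({-4/57, 7/6} × {-55/4, 2/29, 2, 8/3}) ∪ ((2, 8/3] × (7/6, 5])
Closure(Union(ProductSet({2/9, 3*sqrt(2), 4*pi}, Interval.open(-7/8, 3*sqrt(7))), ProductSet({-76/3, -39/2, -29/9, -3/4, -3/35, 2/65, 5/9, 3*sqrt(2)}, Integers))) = Union(ProductSet({2/9, 3*sqrt(2), 4*pi}, Interval(-7/8, 3*sqrt(7))), ProductSet({-76/3, -39/2, -29/9, -3/4, -3/35, 2/65, 5/9, 3*sqrt(2)}, Integers))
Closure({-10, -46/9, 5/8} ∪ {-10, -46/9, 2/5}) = {-10, -46/9, 2/5, 5/8}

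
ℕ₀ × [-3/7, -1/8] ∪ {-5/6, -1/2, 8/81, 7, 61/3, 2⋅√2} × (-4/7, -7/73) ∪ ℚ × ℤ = (ℚ × ℤ) ∪ (ℕ₀ × [-3/7, -1/8]) ∪ ({-5/6, -1/2, 8/81, 7, 61/3, 2⋅√2} × (-4/7, -7/73))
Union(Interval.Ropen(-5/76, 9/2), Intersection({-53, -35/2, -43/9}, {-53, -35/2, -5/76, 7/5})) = Union({-53, -35/2}, Interval.Ropen(-5/76, 9/2))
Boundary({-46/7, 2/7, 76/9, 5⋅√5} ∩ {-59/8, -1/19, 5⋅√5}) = {5⋅√5}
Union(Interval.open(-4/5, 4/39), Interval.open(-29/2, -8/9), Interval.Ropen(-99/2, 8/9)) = Interval.Ropen(-99/2, 8/9)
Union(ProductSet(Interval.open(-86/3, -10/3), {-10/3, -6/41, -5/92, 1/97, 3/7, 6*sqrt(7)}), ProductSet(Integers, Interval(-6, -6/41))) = Union(ProductSet(Integers, Interval(-6, -6/41)), ProductSet(Interval.open(-86/3, -10/3), {-10/3, -6/41, -5/92, 1/97, 3/7, 6*sqrt(7)}))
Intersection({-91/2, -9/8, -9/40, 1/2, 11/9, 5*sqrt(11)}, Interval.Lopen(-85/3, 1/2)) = {-9/8, -9/40, 1/2}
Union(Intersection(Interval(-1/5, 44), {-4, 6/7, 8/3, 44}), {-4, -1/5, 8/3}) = {-4, -1/5, 6/7, 8/3, 44}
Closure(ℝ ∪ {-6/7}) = ℝ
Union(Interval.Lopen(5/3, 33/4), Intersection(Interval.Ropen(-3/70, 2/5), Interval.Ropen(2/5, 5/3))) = Interval.Lopen(5/3, 33/4)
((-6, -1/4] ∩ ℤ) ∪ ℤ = ℤ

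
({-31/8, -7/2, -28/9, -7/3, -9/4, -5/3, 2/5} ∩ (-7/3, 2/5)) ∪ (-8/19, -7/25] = {-9/4, -5/3} ∪ (-8/19, -7/25]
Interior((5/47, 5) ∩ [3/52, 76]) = (5/47, 5)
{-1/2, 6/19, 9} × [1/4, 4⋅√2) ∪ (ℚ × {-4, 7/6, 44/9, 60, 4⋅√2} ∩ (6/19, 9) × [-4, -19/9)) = ((ℚ ∩ (6/19, 9)) × {-4}) ∪ ({-1/2, 6/19, 9} × [1/4, 4⋅√2))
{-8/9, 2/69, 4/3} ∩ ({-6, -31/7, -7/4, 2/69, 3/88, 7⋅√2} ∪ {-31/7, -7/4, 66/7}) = {2/69}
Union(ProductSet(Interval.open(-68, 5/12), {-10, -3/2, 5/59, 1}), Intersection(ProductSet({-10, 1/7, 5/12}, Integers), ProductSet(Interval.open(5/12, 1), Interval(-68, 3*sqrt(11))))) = ProductSet(Interval.open(-68, 5/12), {-10, -3/2, 5/59, 1})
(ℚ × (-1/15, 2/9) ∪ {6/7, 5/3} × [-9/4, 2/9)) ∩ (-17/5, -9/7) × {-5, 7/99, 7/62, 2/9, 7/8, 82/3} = (ℚ ∩ (-17/5, -9/7)) × {7/99, 7/62}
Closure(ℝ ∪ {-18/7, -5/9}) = ℝ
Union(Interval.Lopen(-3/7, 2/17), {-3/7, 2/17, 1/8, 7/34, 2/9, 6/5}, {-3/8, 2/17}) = Union({1/8, 7/34, 2/9, 6/5}, Interval(-3/7, 2/17))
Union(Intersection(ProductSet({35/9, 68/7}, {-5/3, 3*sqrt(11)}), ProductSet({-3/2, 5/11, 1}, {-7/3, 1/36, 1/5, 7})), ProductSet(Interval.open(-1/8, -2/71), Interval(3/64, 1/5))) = ProductSet(Interval.open(-1/8, -2/71), Interval(3/64, 1/5))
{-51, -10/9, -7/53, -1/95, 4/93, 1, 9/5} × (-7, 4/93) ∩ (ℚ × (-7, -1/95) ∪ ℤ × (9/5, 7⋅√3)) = {-51, -10/9, -7/53, -1/95, 4/93, 1, 9/5} × (-7, -1/95)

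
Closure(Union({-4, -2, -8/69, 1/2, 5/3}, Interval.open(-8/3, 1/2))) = Union({-4, 5/3}, Interval(-8/3, 1/2))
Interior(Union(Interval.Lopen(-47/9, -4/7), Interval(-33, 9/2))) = Interval.open(-33, 9/2)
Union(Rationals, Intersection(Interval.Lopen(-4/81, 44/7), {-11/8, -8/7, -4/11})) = Rationals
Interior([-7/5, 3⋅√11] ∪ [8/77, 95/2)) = (-7/5, 95/2)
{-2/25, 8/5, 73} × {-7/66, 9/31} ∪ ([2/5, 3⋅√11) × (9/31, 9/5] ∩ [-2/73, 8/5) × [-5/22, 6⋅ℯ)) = ({-2/25, 8/5, 73} × {-7/66, 9/31}) ∪ ([2/5, 8/5) × (9/31, 9/5])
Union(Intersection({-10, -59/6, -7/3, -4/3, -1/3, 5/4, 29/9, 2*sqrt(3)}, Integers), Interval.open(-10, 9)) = Interval.Ropen(-10, 9)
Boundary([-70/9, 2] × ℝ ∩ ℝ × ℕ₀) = [-70/9, 2] × ℕ₀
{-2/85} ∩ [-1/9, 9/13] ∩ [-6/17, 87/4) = {-2/85}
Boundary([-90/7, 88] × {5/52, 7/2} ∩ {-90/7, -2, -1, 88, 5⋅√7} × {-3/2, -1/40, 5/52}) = {-90/7, -2, -1, 88, 5⋅√7} × {5/52}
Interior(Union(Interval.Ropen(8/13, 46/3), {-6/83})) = Interval.open(8/13, 46/3)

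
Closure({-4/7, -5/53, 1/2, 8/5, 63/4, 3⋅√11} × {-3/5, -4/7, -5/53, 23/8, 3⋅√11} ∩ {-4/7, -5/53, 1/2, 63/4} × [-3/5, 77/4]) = {-4/7, -5/53, 1/2, 63/4} × {-3/5, -4/7, -5/53, 23/8, 3⋅√11}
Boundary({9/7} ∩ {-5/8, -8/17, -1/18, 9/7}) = {9/7}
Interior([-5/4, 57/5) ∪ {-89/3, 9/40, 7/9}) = (-5/4, 57/5)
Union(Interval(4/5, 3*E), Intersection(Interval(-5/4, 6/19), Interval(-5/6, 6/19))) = Union(Interval(-5/6, 6/19), Interval(4/5, 3*E))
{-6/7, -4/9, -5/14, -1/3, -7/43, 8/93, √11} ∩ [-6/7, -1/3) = {-6/7, -4/9, -5/14}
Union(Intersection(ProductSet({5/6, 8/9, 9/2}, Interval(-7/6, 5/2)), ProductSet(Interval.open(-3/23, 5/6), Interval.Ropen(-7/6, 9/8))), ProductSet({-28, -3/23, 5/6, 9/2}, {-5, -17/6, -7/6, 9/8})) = ProductSet({-28, -3/23, 5/6, 9/2}, {-5, -17/6, -7/6, 9/8})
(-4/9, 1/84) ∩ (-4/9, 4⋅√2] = (-4/9, 1/84)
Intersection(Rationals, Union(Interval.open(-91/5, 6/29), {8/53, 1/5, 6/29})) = Intersection(Interval.Lopen(-91/5, 6/29), Rationals)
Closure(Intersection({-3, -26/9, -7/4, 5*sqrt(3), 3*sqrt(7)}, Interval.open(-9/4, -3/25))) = {-7/4}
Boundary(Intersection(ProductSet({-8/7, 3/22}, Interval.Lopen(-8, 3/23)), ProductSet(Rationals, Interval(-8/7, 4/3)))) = ProductSet({-8/7, 3/22}, Interval(-8/7, 3/23))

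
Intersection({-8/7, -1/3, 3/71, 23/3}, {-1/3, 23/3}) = {-1/3, 23/3}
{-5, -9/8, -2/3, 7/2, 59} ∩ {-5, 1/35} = {-5}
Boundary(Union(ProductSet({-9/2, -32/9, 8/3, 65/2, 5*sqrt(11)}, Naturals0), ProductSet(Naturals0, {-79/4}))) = Union(ProductSet({-9/2, -32/9, 8/3, 65/2, 5*sqrt(11)}, Naturals0), ProductSet(Naturals0, {-79/4}))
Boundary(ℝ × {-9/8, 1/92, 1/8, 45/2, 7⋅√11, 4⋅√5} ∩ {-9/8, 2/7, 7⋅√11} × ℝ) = {-9/8, 2/7, 7⋅√11} × {-9/8, 1/92, 1/8, 45/2, 7⋅√11, 4⋅√5}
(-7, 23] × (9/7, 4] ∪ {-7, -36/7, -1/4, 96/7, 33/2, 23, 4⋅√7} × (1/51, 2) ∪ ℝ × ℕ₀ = (ℝ × ℕ₀) ∪ ((-7, 23] × (9/7, 4]) ∪ ({-7, -36/7, -1/4, 96/7, 33/2, 23, 4⋅√7} × (1/51, 2))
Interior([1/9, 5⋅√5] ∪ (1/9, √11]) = (1/9, 5⋅√5)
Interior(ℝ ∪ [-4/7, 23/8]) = (-∞, ∞)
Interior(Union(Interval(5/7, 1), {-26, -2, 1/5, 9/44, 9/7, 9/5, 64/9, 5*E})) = Interval.open(5/7, 1)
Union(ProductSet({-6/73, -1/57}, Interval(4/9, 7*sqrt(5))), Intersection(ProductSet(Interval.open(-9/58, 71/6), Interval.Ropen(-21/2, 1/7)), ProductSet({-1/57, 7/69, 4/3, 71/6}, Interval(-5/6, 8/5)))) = Union(ProductSet({-6/73, -1/57}, Interval(4/9, 7*sqrt(5))), ProductSet({-1/57, 7/69, 4/3}, Interval.Ropen(-5/6, 1/7)))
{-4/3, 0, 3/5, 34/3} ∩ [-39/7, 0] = {-4/3, 0}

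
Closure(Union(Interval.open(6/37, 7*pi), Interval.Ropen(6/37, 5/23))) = Interval(6/37, 7*pi)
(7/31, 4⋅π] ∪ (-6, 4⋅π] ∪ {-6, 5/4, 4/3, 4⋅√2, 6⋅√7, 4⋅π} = [-6, 4⋅π] ∪ {6⋅√7}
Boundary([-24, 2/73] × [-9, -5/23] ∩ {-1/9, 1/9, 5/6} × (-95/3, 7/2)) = {-1/9} × [-9, -5/23]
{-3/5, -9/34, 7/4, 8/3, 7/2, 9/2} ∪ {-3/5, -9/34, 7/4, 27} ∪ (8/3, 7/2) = {-3/5, -9/34, 7/4, 9/2, 27} ∪ [8/3, 7/2]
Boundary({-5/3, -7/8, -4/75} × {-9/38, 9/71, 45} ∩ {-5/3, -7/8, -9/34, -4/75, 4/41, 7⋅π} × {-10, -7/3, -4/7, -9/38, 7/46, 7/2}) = {-5/3, -7/8, -4/75} × {-9/38}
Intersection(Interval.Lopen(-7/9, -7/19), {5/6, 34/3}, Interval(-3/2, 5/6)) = EmptySet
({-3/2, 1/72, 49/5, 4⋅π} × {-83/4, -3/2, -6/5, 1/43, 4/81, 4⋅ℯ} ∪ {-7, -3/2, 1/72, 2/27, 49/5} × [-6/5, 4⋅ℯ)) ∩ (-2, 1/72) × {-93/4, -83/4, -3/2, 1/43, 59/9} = {-3/2} × {-83/4, -3/2, 1/43, 59/9}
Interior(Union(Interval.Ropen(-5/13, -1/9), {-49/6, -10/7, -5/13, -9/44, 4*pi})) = Interval.open(-5/13, -1/9)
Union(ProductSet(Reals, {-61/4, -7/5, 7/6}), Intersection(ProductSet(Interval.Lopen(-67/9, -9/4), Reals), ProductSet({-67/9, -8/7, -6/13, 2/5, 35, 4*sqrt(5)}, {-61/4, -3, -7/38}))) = ProductSet(Reals, {-61/4, -7/5, 7/6})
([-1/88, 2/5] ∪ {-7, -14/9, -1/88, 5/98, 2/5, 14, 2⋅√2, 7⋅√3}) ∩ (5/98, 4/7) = (5/98, 2/5]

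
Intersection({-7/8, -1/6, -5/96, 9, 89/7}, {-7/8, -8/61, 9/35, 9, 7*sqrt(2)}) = {-7/8, 9}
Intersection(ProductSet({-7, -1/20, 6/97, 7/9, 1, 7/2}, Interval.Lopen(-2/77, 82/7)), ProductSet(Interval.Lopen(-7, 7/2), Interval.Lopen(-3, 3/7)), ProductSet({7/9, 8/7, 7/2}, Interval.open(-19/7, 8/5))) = ProductSet({7/9, 7/2}, Interval.Lopen(-2/77, 3/7))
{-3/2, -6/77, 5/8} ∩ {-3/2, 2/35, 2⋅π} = {-3/2}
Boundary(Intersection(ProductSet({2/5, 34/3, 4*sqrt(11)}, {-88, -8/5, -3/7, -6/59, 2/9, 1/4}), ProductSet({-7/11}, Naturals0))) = EmptySet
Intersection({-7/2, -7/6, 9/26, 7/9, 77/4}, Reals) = {-7/2, -7/6, 9/26, 7/9, 77/4}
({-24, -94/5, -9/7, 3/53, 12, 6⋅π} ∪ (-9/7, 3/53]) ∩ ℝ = {-24, -94/5, 12, 6⋅π} ∪ [-9/7, 3/53]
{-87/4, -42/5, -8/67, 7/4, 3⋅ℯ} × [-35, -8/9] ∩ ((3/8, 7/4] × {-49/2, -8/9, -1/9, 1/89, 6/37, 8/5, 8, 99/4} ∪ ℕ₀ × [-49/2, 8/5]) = {7/4} × {-49/2, -8/9}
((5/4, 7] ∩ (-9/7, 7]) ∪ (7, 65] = (5/4, 65]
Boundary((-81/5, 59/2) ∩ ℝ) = {-81/5, 59/2}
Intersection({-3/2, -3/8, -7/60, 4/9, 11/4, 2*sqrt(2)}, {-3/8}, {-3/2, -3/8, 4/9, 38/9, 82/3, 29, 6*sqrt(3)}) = {-3/8}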